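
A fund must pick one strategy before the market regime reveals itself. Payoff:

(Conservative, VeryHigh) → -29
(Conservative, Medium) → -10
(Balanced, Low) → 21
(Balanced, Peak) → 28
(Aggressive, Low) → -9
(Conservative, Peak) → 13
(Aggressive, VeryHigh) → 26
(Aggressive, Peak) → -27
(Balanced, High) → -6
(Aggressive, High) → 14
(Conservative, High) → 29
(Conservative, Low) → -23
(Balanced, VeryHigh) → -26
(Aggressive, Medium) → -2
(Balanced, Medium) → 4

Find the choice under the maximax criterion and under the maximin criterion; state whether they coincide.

maximax → Conservative; maximin → Balanced (disagree)

Row maxima: Conservative=29, Balanced=28, Aggressive=26
Best best-case = 29 → Conservative.
Row minima: Conservative=-29, Balanced=-26, Aggressive=-27
Best worst-case = -26 → Balanced.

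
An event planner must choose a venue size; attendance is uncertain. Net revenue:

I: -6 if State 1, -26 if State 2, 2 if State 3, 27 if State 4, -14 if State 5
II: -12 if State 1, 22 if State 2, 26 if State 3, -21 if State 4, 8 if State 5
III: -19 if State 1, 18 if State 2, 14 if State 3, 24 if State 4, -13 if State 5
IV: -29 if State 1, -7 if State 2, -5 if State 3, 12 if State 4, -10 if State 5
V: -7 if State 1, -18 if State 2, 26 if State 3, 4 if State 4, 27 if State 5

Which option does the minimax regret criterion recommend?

IV

Column bests: State 1=-6, State 2=22, State 3=26, State 4=27, State 5=27.
I regrets: 0, 48, 24, 0, 41 → max 48
II regrets: 6, 0, 0, 48, 19 → max 48
III regrets: 13, 4, 12, 3, 40 → max 40
IV regrets: 23, 29, 31, 15, 37 → max 37
V regrets: 1, 40, 0, 23, 0 → max 40
Smallest max regret = 37 → IV.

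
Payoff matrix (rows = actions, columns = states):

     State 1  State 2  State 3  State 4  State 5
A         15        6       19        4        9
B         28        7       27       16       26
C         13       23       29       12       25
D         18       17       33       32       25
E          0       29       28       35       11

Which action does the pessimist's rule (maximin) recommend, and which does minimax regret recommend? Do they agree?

Row minima: A=4, B=7, C=12, D=17, E=0
Best worst-case = 17 → D.
Column bests: State 1=28, State 2=29, State 3=33, State 4=35, State 5=26.
A regrets: 13, 23, 14, 31, 17 → max 31
B regrets: 0, 22, 6, 19, 0 → max 22
C regrets: 15, 6, 4, 23, 1 → max 23
D regrets: 10, 12, 0, 3, 1 → max 12
E regrets: 28, 0, 5, 0, 15 → max 28
Smallest max regret = 12 → D.

maximin → D; minimax regret → D (agree)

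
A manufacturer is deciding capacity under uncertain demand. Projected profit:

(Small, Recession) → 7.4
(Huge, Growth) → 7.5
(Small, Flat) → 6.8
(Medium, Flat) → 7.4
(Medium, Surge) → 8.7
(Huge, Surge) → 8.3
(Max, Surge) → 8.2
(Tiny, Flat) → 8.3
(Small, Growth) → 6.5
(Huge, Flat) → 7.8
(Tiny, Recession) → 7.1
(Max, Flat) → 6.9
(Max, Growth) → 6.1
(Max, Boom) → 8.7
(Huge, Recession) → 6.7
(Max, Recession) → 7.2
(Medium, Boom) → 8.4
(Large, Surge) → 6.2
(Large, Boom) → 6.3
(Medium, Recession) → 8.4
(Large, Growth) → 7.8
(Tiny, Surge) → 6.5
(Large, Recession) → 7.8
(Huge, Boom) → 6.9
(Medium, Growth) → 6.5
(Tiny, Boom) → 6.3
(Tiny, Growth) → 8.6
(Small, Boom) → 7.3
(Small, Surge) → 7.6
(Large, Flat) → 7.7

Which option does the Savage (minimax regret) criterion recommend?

Huge

Column bests: Recession=8.4, Flat=8.3, Growth=8.6, Boom=8.7, Surge=8.7.
Tiny regrets: 1.3, 0.0, 0.0, 2.4, 2.2 → max 2.4
Small regrets: 1.0, 1.5, 2.1, 1.4, 1.1 → max 2.1
Medium regrets: 0.0, 0.9, 2.1, 0.3, 0.0 → max 2.1
Large regrets: 0.6, 0.6, 0.8, 2.4, 2.5 → max 2.5
Huge regrets: 1.7, 0.5, 1.1, 1.8, 0.4 → max 1.8
Max regrets: 1.2, 1.4, 2.5, 0.0, 0.5 → max 2.5
Smallest max regret = 1.8 → Huge.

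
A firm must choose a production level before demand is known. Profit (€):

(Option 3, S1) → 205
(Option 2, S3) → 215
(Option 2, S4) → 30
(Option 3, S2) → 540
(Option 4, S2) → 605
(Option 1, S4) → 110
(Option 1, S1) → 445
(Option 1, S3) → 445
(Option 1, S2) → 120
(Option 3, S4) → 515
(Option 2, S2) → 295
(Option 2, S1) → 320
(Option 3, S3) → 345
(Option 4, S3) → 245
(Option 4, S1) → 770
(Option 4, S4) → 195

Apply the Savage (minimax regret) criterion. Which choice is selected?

Column bests: S1=770, S2=605, S3=445, S4=515.
Option 1 regrets: 325, 485, 0, 405 → max 485
Option 2 regrets: 450, 310, 230, 485 → max 485
Option 3 regrets: 565, 65, 100, 0 → max 565
Option 4 regrets: 0, 0, 200, 320 → max 320
Smallest max regret = 320 → Option 4.

Option 4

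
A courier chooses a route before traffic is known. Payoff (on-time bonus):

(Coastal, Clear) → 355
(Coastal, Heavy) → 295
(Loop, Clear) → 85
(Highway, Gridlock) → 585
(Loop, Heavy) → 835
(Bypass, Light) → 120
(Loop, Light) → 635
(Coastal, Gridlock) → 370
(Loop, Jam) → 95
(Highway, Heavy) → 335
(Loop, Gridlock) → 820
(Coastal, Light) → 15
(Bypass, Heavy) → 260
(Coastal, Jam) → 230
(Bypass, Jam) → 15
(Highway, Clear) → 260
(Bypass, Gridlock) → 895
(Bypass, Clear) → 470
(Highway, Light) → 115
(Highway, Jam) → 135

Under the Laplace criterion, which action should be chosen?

Row averages: Coastal=253, Loop=494, Highway=286, Bypass=352
Highest average = 494 → Loop.

Loop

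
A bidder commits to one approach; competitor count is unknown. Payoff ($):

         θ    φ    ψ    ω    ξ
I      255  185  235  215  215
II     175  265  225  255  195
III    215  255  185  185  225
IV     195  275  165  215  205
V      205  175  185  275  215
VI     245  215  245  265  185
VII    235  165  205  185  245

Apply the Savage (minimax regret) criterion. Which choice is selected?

Column bests: θ=255, φ=275, ψ=245, ω=275, ξ=245.
I regrets: 0, 90, 10, 60, 30 → max 90
II regrets: 80, 10, 20, 20, 50 → max 80
III regrets: 40, 20, 60, 90, 20 → max 90
IV regrets: 60, 0, 80, 60, 40 → max 80
V regrets: 50, 100, 60, 0, 30 → max 100
VI regrets: 10, 60, 0, 10, 60 → max 60
VII regrets: 20, 110, 40, 90, 0 → max 110
Smallest max regret = 60 → VI.

VI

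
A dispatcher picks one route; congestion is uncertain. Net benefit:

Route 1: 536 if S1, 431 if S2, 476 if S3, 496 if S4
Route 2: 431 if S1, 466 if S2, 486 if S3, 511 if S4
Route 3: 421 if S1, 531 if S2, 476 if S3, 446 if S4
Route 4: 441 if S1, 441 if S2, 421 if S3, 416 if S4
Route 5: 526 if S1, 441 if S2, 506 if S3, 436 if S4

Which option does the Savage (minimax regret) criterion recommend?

Route 5

Column bests: S1=536, S2=531, S3=506, S4=511.
Route 1 regrets: 0, 100, 30, 15 → max 100
Route 2 regrets: 105, 65, 20, 0 → max 105
Route 3 regrets: 115, 0, 30, 65 → max 115
Route 4 regrets: 95, 90, 85, 95 → max 95
Route 5 regrets: 10, 90, 0, 75 → max 90
Smallest max regret = 90 → Route 5.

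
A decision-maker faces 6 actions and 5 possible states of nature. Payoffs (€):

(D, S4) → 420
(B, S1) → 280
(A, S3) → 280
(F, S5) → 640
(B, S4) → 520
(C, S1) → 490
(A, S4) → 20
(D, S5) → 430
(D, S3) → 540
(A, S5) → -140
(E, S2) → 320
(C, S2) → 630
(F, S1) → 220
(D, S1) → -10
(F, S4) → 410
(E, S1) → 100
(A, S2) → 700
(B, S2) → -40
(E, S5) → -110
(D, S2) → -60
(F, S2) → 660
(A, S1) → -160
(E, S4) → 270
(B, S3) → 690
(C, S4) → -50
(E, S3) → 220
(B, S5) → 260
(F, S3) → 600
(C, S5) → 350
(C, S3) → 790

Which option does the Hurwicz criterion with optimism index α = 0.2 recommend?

A: 0.2·700 + 0.8·(-160) = 12
B: 0.2·690 + 0.8·(-40) = 106
C: 0.2·790 + 0.8·(-50) = 118
D: 0.2·540 + 0.8·(-60) = 60
E: 0.2·320 + 0.8·(-110) = -24
F: 0.2·660 + 0.8·220 = 308
Highest Hurwicz score = 308 → F.

F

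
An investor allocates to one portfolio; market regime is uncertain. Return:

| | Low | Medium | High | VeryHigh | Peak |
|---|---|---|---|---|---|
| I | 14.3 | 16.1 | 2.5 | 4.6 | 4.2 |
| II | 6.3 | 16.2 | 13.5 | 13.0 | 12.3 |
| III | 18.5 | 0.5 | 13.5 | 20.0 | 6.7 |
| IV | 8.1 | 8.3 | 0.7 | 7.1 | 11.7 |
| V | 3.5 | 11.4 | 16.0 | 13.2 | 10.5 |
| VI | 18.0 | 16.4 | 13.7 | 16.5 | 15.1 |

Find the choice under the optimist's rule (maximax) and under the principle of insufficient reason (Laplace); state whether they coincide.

Row maxima: I=16.1, II=16.2, III=20.0, IV=11.7, V=16.0, VI=18.0
Best best-case = 20.0 → III.
Row averages: I=8.34, II=12.26, III=11.84, IV=7.18, V=10.92, VI=15.94
Highest average = 15.94 → VI.

maximax → III; laplace → VI (disagree)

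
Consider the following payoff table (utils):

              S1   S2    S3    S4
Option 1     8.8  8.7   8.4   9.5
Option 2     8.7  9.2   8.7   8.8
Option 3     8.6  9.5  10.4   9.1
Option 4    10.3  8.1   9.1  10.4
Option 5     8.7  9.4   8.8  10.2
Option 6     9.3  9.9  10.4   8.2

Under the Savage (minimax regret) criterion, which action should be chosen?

Column bests: S1=10.3, S2=9.9, S3=10.4, S4=10.4.
Option 1 regrets: 1.5, 1.2, 2.0, 0.9 → max 2.0
Option 2 regrets: 1.6, 0.7, 1.7, 1.6 → max 1.7
Option 3 regrets: 1.7, 0.4, 0.0, 1.3 → max 1.7
Option 4 regrets: 0.0, 1.8, 1.3, 0.0 → max 1.8
Option 5 regrets: 1.6, 0.5, 1.6, 0.2 → max 1.6
Option 6 regrets: 1.0, 0.0, 0.0, 2.2 → max 2.2
Smallest max regret = 1.6 → Option 5.

Option 5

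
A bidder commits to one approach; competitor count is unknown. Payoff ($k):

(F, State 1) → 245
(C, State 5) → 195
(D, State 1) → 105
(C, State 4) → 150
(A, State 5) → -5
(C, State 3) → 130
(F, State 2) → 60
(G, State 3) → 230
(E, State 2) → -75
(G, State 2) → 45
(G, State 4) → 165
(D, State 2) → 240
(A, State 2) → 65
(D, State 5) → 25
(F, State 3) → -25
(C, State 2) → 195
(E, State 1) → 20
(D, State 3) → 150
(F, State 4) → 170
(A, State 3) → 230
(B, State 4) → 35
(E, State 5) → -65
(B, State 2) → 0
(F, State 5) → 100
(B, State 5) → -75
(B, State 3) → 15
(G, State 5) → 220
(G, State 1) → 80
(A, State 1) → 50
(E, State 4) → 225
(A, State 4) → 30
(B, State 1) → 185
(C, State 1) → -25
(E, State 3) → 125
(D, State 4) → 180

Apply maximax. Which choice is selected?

F

Row maxima: A=230, B=185, C=195, D=240, E=225, F=245, G=230
Best best-case = 245 → F.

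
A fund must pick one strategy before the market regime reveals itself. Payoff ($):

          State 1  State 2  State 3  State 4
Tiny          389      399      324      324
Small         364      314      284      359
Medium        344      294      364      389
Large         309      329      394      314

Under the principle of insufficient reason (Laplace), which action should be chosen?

Tiny

Row averages: Tiny=359, Small=330.25, Medium=347.75, Large=336.5
Highest average = 359 → Tiny.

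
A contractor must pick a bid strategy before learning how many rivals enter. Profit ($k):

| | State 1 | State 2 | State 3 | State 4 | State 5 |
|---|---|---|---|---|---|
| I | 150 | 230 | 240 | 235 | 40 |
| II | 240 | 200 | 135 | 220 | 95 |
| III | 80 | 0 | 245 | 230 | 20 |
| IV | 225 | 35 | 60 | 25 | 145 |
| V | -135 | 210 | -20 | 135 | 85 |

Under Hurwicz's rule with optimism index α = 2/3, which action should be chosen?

II

I: 2/3·240 + 1/3·40 = 520/3
II: 2/3·240 + 1/3·95 = 575/3
III: 2/3·245 + 1/3·0 = 490/3
IV: 2/3·225 + 1/3·25 = 475/3
V: 2/3·210 + 1/3·(-135) = 95
Highest Hurwicz score = 575/3 → II.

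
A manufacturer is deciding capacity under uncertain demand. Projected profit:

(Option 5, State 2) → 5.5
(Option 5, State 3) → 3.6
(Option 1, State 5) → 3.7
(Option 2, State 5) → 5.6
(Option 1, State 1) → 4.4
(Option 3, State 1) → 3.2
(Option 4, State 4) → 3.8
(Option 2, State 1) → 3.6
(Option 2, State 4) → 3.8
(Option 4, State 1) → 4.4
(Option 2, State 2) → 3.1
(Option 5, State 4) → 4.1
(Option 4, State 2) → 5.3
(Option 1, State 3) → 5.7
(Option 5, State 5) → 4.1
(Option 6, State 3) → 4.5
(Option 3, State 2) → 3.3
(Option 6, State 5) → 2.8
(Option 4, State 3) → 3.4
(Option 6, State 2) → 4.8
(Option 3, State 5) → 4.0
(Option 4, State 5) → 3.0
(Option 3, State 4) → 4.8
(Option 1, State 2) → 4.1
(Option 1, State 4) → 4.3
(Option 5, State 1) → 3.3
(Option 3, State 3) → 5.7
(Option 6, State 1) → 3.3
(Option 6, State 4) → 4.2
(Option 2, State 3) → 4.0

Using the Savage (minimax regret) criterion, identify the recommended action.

Option 1

Column bests: State 1=4.4, State 2=5.5, State 3=5.7, State 4=4.8, State 5=5.6.
Option 1 regrets: 0.0, 1.4, 0.0, 0.5, 1.9 → max 1.9
Option 2 regrets: 0.8, 2.4, 1.7, 1.0, 0.0 → max 2.4
Option 3 regrets: 1.2, 2.2, 0.0, 0.0, 1.6 → max 2.2
Option 4 regrets: 0.0, 0.2, 2.3, 1.0, 2.6 → max 2.6
Option 5 regrets: 1.1, 0.0, 2.1, 0.7, 1.5 → max 2.1
Option 6 regrets: 1.1, 0.7, 1.2, 0.6, 2.8 → max 2.8
Smallest max regret = 1.9 → Option 1.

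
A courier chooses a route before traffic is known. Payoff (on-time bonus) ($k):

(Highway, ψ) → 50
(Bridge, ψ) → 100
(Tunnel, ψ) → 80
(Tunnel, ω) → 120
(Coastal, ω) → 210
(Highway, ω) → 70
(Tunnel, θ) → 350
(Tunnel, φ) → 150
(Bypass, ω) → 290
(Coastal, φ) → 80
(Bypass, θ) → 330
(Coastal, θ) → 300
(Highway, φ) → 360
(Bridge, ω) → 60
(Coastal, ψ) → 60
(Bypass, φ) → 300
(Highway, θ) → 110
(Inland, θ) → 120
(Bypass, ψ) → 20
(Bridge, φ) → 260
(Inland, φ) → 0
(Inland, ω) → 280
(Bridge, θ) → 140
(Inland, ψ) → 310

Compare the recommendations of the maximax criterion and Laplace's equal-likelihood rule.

maximax → Highway; laplace → Bypass (disagree)

Row maxima: Bypass=330, Highway=360, Bridge=260, Tunnel=350, Coastal=300, Inland=310
Best best-case = 360 → Highway.
Row averages: Bypass=235, Highway=147.5, Bridge=140, Tunnel=175, Coastal=162.5, Inland=177.5
Highest average = 235 → Bypass.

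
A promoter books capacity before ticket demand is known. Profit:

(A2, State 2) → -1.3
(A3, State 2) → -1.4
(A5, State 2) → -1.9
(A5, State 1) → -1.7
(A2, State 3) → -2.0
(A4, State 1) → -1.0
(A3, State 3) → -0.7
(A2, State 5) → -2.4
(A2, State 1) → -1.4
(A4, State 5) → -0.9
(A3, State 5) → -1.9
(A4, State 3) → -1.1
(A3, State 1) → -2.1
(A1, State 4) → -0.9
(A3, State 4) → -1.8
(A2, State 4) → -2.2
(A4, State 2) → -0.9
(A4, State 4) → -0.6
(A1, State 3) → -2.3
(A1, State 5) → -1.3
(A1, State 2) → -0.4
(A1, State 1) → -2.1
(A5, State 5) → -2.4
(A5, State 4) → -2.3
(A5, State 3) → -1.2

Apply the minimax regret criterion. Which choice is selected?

Column bests: State 1=-1.0, State 2=-0.4, State 3=-0.7, State 4=-0.6, State 5=-0.9.
A1 regrets: 1.1, 0.0, 1.6, 0.3, 0.4 → max 1.6
A2 regrets: 0.4, 0.9, 1.3, 1.6, 1.5 → max 1.6
A3 regrets: 1.1, 1.0, 0.0, 1.2, 1.0 → max 1.2
A4 regrets: 0.0, 0.5, 0.4, 0.0, 0.0 → max 0.5
A5 regrets: 0.7, 1.5, 0.5, 1.7, 1.5 → max 1.7
Smallest max regret = 0.5 → A4.

A4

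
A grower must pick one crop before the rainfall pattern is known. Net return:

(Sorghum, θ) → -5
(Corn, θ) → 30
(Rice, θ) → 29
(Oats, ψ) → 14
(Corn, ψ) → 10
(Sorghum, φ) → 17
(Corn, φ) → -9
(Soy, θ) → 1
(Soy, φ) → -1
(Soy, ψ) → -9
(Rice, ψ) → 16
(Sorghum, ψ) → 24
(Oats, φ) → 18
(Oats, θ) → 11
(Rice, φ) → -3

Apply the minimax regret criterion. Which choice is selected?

Oats

Column bests: θ=30, φ=18, ψ=24.
Sorghum regrets: 35, 1, 0 → max 35
Corn regrets: 0, 27, 14 → max 27
Oats regrets: 19, 0, 10 → max 19
Soy regrets: 29, 19, 33 → max 33
Rice regrets: 1, 21, 8 → max 21
Smallest max regret = 19 → Oats.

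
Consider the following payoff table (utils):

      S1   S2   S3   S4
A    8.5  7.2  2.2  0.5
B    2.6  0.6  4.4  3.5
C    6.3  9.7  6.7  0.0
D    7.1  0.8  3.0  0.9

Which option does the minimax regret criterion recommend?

Column bests: S1=8.5, S2=9.7, S3=6.7, S4=3.5.
A regrets: 0.0, 2.5, 4.5, 3.0 → max 4.5
B regrets: 5.9, 9.1, 2.3, 0.0 → max 9.1
C regrets: 2.2, 0.0, 0.0, 3.5 → max 3.5
D regrets: 1.4, 8.9, 3.7, 2.6 → max 8.9
Smallest max regret = 3.5 → C.

C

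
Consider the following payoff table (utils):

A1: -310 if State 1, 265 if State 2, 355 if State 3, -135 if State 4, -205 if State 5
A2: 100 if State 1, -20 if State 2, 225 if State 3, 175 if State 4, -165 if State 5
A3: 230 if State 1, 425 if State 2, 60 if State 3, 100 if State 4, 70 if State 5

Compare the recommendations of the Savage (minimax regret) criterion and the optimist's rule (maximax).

minimax regret → A3; maximax → A3 (agree)

Column bests: State 1=230, State 2=425, State 3=355, State 4=175, State 5=70.
A1 regrets: 540, 160, 0, 310, 275 → max 540
A2 regrets: 130, 445, 130, 0, 235 → max 445
A3 regrets: 0, 0, 295, 75, 0 → max 295
Smallest max regret = 295 → A3.
Row maxima: A1=355, A2=225, A3=425
Best best-case = 425 → A3.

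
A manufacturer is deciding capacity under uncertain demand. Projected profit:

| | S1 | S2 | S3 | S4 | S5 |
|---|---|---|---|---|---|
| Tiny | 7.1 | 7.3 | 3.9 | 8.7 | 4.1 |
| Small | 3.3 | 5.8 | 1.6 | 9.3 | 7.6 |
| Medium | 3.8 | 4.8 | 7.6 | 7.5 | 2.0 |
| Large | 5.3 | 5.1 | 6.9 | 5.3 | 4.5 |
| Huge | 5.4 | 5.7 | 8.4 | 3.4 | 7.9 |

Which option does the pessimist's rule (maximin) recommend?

Large

Row minima: Tiny=3.9, Small=1.6, Medium=2.0, Large=4.5, Huge=3.4
Best worst-case = 4.5 → Large.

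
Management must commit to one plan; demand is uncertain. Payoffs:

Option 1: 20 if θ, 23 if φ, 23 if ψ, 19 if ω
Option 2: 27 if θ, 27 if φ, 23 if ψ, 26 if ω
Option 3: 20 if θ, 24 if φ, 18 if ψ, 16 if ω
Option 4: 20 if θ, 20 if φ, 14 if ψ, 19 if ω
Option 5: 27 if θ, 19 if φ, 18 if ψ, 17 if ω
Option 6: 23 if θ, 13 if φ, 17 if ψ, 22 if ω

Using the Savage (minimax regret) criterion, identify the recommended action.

Option 2

Column bests: θ=27, φ=27, ψ=23, ω=26.
Option 1 regrets: 7, 4, 0, 7 → max 7
Option 2 regrets: 0, 0, 0, 0 → max 0
Option 3 regrets: 7, 3, 5, 10 → max 10
Option 4 regrets: 7, 7, 9, 7 → max 9
Option 5 regrets: 0, 8, 5, 9 → max 9
Option 6 regrets: 4, 14, 6, 4 → max 14
Smallest max regret = 0 → Option 2.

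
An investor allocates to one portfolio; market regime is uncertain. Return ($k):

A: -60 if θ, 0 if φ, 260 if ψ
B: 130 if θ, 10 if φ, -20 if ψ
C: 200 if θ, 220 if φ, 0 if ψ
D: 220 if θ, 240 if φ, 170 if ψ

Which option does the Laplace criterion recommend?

Row averages: A=200/3, B=40, C=140, D=210
Highest average = 210 → D.

D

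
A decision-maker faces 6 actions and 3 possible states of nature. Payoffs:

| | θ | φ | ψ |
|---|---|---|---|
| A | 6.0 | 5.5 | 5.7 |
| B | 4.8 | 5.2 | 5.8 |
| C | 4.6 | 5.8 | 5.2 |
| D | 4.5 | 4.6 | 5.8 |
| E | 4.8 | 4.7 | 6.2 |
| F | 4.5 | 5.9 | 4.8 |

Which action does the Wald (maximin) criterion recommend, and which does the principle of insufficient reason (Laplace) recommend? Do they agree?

maximin → A; laplace → A (agree)

Row minima: A=5.5, B=4.8, C=4.6, D=4.5, E=4.7, F=4.5
Best worst-case = 5.5 → A.
Row averages: A=86/15, B=79/15, C=5.2, D=149/30, E=157/30, F=76/15
Highest average = 86/15 → A.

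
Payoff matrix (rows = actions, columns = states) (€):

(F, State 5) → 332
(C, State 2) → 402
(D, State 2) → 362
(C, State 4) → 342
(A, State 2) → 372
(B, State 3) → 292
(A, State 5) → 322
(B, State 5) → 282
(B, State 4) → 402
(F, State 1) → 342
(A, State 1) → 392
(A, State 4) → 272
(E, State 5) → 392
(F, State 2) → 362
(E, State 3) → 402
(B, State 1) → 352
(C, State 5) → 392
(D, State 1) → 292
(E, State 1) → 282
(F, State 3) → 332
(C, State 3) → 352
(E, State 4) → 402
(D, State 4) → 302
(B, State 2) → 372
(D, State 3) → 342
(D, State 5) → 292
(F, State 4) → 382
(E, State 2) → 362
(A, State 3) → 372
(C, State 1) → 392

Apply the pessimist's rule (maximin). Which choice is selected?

C

Row minima: A=272, B=282, C=342, D=292, E=282, F=332
Best worst-case = 342 → C.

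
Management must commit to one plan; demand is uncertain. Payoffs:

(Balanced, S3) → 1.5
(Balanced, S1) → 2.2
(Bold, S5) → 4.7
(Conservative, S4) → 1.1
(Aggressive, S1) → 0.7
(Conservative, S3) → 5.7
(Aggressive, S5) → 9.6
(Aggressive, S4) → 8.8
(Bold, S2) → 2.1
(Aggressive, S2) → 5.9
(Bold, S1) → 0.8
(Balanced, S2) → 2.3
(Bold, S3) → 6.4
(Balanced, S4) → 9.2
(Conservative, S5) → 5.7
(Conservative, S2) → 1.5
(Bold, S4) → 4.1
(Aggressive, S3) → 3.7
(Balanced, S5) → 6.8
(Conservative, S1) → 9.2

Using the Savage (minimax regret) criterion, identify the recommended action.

Balanced

Column bests: S1=9.2, S2=5.9, S3=6.4, S4=9.2, S5=9.6.
Conservative regrets: 0.0, 4.4, 0.7, 8.1, 3.9 → max 8.1
Balanced regrets: 7.0, 3.6, 4.9, 0.0, 2.8 → max 7.0
Aggressive regrets: 8.5, 0.0, 2.7, 0.4, 0.0 → max 8.5
Bold regrets: 8.4, 3.8, 0.0, 5.1, 4.9 → max 8.4
Smallest max regret = 7.0 → Balanced.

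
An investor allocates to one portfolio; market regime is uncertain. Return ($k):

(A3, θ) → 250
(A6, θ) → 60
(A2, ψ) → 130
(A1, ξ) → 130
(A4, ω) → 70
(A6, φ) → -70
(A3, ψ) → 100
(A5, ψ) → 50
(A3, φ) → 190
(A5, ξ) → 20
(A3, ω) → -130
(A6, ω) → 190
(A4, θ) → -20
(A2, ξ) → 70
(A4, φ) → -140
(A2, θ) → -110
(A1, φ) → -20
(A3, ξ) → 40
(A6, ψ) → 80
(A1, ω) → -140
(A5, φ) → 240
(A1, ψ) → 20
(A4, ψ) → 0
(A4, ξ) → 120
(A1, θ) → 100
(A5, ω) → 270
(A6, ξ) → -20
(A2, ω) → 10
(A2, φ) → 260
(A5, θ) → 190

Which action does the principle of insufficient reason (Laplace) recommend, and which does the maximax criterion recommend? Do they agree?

laplace → A5; maximax → A5 (agree)

Row averages: A1=18, A2=72, A3=90, A4=6, A5=154, A6=48
Highest average = 154 → A5.
Row maxima: A1=130, A2=260, A3=250, A4=120, A5=270, A6=190
Best best-case = 270 → A5.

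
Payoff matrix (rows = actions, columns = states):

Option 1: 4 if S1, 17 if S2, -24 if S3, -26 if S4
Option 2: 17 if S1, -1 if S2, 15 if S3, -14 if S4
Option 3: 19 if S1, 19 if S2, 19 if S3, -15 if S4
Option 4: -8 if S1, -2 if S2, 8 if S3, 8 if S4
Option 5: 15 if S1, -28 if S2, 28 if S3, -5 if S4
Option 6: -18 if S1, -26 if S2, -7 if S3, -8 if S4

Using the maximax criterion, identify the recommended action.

Row maxima: Option 1=17, Option 2=17, Option 3=19, Option 4=8, Option 5=28, Option 6=-7
Best best-case = 28 → Option 5.

Option 5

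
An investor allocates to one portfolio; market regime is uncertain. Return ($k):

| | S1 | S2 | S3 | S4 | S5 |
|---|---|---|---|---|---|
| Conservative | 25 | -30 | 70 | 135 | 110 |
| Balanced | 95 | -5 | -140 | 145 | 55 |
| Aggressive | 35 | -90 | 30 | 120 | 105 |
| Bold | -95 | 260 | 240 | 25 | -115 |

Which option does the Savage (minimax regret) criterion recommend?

Column bests: S1=95, S2=260, S3=240, S4=145, S5=110.
Conservative regrets: 70, 290, 170, 10, 0 → max 290
Balanced regrets: 0, 265, 380, 0, 55 → max 380
Aggressive regrets: 60, 350, 210, 25, 5 → max 350
Bold regrets: 190, 0, 0, 120, 225 → max 225
Smallest max regret = 225 → Bold.

Bold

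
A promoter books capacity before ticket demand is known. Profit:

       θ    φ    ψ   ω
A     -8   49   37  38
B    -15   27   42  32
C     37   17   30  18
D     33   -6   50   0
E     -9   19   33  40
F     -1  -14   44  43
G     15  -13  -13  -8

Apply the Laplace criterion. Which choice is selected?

A

Row averages: A=29, B=21.5, C=25.5, D=19.25, E=20.75, F=18, G=-4.75
Highest average = 29 → A.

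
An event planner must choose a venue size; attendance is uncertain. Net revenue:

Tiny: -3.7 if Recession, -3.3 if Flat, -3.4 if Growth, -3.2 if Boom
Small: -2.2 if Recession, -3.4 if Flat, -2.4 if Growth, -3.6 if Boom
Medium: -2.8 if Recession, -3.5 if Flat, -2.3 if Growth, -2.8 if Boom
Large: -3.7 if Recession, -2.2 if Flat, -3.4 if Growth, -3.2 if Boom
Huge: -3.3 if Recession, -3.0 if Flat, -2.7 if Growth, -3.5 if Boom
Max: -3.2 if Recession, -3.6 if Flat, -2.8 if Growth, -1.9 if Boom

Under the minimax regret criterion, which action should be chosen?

Column bests: Recession=-2.2, Flat=-2.2, Growth=-2.3, Boom=-1.9.
Tiny regrets: 1.5, 1.1, 1.1, 1.3 → max 1.5
Small regrets: 0.0, 1.2, 0.1, 1.7 → max 1.7
Medium regrets: 0.6, 1.3, 0.0, 0.9 → max 1.3
Large regrets: 1.5, 0.0, 1.1, 1.3 → max 1.5
Huge regrets: 1.1, 0.8, 0.4, 1.6 → max 1.6
Max regrets: 1.0, 1.4, 0.5, 0.0 → max 1.4
Smallest max regret = 1.3 → Medium.

Medium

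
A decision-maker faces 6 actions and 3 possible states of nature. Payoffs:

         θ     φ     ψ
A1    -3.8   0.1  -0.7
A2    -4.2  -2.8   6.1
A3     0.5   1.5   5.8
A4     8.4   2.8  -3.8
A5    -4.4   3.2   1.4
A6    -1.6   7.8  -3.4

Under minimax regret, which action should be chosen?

Column bests: θ=8.4, φ=7.8, ψ=6.1.
A1 regrets: 12.2, 7.7, 6.8 → max 12.2
A2 regrets: 12.6, 10.6, 0.0 → max 12.6
A3 regrets: 7.9, 6.3, 0.3 → max 7.9
A4 regrets: 0.0, 5.0, 9.9 → max 9.9
A5 regrets: 12.8, 4.6, 4.7 → max 12.8
A6 regrets: 10.0, 0.0, 9.5 → max 10.0
Smallest max regret = 7.9 → A3.

A3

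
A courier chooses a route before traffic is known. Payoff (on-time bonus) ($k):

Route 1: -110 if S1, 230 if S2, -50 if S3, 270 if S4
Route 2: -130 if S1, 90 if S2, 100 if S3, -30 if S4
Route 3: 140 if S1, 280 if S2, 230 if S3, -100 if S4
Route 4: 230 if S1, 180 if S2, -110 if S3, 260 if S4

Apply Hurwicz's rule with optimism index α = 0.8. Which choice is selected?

Route 3

Route 1: 0.8·270 + 0.2·(-110) = 194
Route 2: 0.8·100 + 0.2·(-130) = 54
Route 3: 0.8·280 + 0.2·(-100) = 204
Route 4: 0.8·260 + 0.2·(-110) = 186
Highest Hurwicz score = 204 → Route 3.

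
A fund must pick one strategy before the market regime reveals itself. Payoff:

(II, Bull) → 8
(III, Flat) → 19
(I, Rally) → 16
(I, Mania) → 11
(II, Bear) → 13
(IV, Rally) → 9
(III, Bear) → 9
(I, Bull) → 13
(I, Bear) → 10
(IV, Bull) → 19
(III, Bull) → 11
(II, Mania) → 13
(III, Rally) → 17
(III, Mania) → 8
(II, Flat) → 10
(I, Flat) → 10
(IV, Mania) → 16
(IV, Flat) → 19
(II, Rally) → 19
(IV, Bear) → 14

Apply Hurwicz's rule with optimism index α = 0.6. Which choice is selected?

I: 0.6·16 + 0.4·10 = 13.6
II: 0.6·19 + 0.4·8 = 14.6
III: 0.6·19 + 0.4·8 = 14.6
IV: 0.6·19 + 0.4·9 = 15
Highest Hurwicz score = 15 → IV.

IV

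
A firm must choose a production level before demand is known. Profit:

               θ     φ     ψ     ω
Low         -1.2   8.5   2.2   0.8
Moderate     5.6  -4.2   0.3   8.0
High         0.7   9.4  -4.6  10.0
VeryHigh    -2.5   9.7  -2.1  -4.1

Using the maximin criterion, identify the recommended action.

Row minima: Low=-1.2, Moderate=-4.2, High=-4.6, VeryHigh=-4.1
Best worst-case = -1.2 → Low.

Low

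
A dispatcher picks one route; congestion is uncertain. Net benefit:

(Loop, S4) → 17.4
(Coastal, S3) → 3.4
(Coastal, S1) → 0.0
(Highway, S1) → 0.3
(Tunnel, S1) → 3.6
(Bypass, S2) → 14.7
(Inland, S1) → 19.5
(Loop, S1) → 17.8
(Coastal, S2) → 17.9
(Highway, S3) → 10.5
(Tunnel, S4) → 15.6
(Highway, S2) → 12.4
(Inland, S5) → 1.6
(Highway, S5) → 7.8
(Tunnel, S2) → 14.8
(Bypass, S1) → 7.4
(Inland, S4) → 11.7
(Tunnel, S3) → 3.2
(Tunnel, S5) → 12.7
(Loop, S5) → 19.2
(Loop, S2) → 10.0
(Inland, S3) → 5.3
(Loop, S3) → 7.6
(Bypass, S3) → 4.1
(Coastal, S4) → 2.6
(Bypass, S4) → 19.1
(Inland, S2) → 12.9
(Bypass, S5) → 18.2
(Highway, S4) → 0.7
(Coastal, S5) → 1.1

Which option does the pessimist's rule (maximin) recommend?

Row minima: Inland=1.6, Highway=0.3, Loop=7.6, Tunnel=3.2, Bypass=4.1, Coastal=0.0
Best worst-case = 7.6 → Loop.

Loop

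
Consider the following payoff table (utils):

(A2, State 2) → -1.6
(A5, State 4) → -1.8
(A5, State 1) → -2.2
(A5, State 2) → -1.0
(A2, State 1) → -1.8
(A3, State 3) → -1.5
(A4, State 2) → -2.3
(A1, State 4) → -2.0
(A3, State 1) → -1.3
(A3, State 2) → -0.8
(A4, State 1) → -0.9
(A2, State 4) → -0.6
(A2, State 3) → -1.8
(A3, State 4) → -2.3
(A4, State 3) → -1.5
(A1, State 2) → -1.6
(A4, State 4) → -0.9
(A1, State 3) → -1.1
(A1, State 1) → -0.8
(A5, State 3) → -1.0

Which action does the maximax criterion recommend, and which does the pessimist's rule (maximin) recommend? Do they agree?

maximax → A2; maximin → A2 (agree)

Row maxima: A1=-0.8, A2=-0.6, A3=-0.8, A4=-0.9, A5=-1.0
Best best-case = -0.6 → A2.
Row minima: A1=-2.0, A2=-1.8, A3=-2.3, A4=-2.3, A5=-2.2
Best worst-case = -1.8 → A2.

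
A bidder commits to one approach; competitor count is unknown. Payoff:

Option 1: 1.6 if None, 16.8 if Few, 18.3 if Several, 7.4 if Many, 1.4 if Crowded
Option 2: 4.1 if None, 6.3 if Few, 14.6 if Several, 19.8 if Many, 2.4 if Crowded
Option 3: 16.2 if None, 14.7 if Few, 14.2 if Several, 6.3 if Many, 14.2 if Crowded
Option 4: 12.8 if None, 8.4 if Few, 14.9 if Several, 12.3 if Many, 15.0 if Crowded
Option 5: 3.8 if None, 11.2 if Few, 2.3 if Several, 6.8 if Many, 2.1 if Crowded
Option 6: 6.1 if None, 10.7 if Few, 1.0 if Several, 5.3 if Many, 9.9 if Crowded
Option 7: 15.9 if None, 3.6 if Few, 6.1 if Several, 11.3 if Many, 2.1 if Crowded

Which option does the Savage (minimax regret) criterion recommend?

Option 4

Column bests: None=16.2, Few=16.8, Several=18.3, Many=19.8, Crowded=15.0.
Option 1 regrets: 14.6, 0.0, 0.0, 12.4, 13.6 → max 14.6
Option 2 regrets: 12.1, 10.5, 3.7, 0.0, 12.6 → max 12.6
Option 3 regrets: 0.0, 2.1, 4.1, 13.5, 0.8 → max 13.5
Option 4 regrets: 3.4, 8.4, 3.4, 7.5, 0.0 → max 8.4
Option 5 regrets: 12.4, 5.6, 16.0, 13.0, 12.9 → max 16.0
Option 6 regrets: 10.1, 6.1, 17.3, 14.5, 5.1 → max 17.3
Option 7 regrets: 0.3, 13.2, 12.2, 8.5, 12.9 → max 13.2
Smallest max regret = 8.4 → Option 4.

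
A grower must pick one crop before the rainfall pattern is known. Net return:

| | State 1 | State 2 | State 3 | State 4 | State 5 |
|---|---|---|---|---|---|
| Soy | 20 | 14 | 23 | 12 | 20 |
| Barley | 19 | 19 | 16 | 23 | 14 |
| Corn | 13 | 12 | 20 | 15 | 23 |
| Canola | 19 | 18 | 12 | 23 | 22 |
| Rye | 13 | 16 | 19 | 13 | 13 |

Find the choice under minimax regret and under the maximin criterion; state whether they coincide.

minimax regret → Corn; maximin → Barley (disagree)

Column bests: State 1=20, State 2=19, State 3=23, State 4=23, State 5=23.
Soy regrets: 0, 5, 0, 11, 3 → max 11
Barley regrets: 1, 0, 7, 0, 9 → max 9
Corn regrets: 7, 7, 3, 8, 0 → max 8
Canola regrets: 1, 1, 11, 0, 1 → max 11
Rye regrets: 7, 3, 4, 10, 10 → max 10
Smallest max regret = 8 → Corn.
Row minima: Soy=12, Barley=14, Corn=12, Canola=12, Rye=13
Best worst-case = 14 → Barley.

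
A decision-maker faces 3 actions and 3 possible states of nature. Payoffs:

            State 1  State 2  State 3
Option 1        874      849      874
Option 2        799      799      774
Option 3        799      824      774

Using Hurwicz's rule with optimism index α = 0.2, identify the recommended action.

Option 1: 0.2·874 + 0.8·849 = 854
Option 2: 0.2·799 + 0.8·774 = 779
Option 3: 0.2·824 + 0.8·774 = 784
Highest Hurwicz score = 854 → Option 1.

Option 1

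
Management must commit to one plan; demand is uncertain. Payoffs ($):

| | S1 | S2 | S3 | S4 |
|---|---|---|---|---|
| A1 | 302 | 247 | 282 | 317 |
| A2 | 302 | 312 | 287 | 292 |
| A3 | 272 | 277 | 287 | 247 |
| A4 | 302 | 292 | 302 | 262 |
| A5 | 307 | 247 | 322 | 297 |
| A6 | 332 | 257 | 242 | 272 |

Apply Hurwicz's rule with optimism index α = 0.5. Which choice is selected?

A2

A1: 0.5·317 + 0.5·247 = 282
A2: 0.5·312 + 0.5·287 = 299.5
A3: 0.5·287 + 0.5·247 = 267
A4: 0.5·302 + 0.5·262 = 282
A5: 0.5·322 + 0.5·247 = 284.5
A6: 0.5·332 + 0.5·242 = 287
Highest Hurwicz score = 299.5 → A2.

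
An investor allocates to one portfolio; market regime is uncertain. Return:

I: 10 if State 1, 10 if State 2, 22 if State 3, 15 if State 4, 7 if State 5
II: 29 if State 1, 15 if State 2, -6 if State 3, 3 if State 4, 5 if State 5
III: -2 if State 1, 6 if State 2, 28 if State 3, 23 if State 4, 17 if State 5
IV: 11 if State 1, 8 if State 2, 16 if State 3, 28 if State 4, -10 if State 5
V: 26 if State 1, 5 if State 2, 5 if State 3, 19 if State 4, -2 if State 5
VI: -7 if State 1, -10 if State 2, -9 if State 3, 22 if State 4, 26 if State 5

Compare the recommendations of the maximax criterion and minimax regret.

Row maxima: I=22, II=29, III=28, IV=28, V=26, VI=26
Best best-case = 29 → II.
Column bests: State 1=29, State 2=15, State 3=28, State 4=28, State 5=26.
I regrets: 19, 5, 6, 13, 19 → max 19
II regrets: 0, 0, 34, 25, 21 → max 34
III regrets: 31, 9, 0, 5, 9 → max 31
IV regrets: 18, 7, 12, 0, 36 → max 36
V regrets: 3, 10, 23, 9, 28 → max 28
VI regrets: 36, 25, 37, 6, 0 → max 37
Smallest max regret = 19 → I.

maximax → II; minimax regret → I (disagree)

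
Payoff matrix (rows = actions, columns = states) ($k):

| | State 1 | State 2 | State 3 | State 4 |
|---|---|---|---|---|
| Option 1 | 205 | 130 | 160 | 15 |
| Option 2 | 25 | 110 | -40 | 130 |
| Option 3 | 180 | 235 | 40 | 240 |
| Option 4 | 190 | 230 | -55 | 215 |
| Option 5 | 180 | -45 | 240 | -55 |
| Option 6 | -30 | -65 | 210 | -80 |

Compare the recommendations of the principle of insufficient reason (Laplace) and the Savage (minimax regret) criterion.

Row averages: Option 1=127.5, Option 2=56.25, Option 3=173.75, Option 4=145, Option 5=80, Option 6=8.75
Highest average = 173.75 → Option 3.
Column bests: State 1=205, State 2=235, State 3=240, State 4=240.
Option 1 regrets: 0, 105, 80, 225 → max 225
Option 2 regrets: 180, 125, 280, 110 → max 280
Option 3 regrets: 25, 0, 200, 0 → max 200
Option 4 regrets: 15, 5, 295, 25 → max 295
Option 5 regrets: 25, 280, 0, 295 → max 295
Option 6 regrets: 235, 300, 30, 320 → max 320
Smallest max regret = 200 → Option 3.

laplace → Option 3; minimax regret → Option 3 (agree)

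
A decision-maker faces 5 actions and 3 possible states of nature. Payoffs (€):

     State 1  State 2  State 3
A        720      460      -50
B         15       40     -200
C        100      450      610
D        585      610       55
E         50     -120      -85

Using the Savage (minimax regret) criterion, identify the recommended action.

Column bests: State 1=720, State 2=610, State 3=610.
A regrets: 0, 150, 660 → max 660
B regrets: 705, 570, 810 → max 810
C regrets: 620, 160, 0 → max 620
D regrets: 135, 0, 555 → max 555
E regrets: 670, 730, 695 → max 730
Smallest max regret = 555 → D.

D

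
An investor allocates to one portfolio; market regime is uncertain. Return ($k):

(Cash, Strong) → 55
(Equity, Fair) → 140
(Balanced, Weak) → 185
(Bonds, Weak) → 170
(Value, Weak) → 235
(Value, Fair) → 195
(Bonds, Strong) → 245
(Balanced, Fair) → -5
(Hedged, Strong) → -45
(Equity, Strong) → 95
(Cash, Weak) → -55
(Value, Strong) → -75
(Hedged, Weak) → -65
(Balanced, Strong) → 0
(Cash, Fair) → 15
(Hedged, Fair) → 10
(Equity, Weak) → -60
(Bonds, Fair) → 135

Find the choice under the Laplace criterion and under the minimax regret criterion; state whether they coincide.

laplace → Bonds; minimax regret → Bonds (agree)

Row averages: Cash=5, Value=355/3, Hedged=-100/3, Equity=175/3, Balanced=60, Bonds=550/3
Highest average = 550/3 → Bonds.
Column bests: Weak=235, Fair=195, Strong=245.
Cash regrets: 290, 180, 190 → max 290
Value regrets: 0, 0, 320 → max 320
Hedged regrets: 300, 185, 290 → max 300
Equity regrets: 295, 55, 150 → max 295
Balanced regrets: 50, 200, 245 → max 245
Bonds regrets: 65, 60, 0 → max 65
Smallest max regret = 65 → Bonds.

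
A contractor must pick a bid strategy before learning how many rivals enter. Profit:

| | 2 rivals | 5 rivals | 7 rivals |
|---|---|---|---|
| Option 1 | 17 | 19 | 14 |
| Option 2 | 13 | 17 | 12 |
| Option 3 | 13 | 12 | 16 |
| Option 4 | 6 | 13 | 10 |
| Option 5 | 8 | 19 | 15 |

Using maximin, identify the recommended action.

Option 1

Row minima: Option 1=14, Option 2=12, Option 3=12, Option 4=6, Option 5=8
Best worst-case = 14 → Option 1.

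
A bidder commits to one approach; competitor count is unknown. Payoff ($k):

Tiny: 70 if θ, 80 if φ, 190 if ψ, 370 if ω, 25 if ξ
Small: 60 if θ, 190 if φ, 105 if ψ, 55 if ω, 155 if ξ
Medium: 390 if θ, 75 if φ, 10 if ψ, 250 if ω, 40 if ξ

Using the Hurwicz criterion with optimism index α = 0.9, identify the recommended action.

Medium

Tiny: 0.9·370 + 0.1·25 = 335.5
Small: 0.9·190 + 0.1·55 = 176.5
Medium: 0.9·390 + 0.1·10 = 352
Highest Hurwicz score = 352 → Medium.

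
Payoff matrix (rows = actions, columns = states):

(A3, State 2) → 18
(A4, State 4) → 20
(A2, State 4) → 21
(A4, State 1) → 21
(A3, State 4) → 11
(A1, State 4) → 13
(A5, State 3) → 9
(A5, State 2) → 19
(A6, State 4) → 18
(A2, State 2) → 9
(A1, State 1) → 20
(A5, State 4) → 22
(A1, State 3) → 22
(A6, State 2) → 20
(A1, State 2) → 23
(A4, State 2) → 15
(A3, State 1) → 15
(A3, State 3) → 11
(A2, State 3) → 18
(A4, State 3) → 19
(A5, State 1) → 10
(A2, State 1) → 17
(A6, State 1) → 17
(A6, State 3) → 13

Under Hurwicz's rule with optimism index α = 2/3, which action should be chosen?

A1

A1: 2/3·23 + 1/3·13 = 59/3
A2: 2/3·21 + 1/3·9 = 17
A3: 2/3·18 + 1/3·11 = 47/3
A4: 2/3·21 + 1/3·15 = 19
A5: 2/3·22 + 1/3·9 = 53/3
A6: 2/3·20 + 1/3·13 = 53/3
Highest Hurwicz score = 59/3 → A1.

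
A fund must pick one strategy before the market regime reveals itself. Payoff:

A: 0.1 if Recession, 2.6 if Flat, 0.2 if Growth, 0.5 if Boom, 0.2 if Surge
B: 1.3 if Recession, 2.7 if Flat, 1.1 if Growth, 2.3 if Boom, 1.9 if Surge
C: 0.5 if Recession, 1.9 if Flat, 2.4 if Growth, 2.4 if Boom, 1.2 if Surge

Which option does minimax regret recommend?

Column bests: Recession=1.3, Flat=2.7, Growth=2.4, Boom=2.4, Surge=1.9.
A regrets: 1.2, 0.1, 2.2, 1.9, 1.7 → max 2.2
B regrets: 0.0, 0.0, 1.3, 0.1, 0.0 → max 1.3
C regrets: 0.8, 0.8, 0.0, 0.0, 0.7 → max 0.8
Smallest max regret = 0.8 → C.

C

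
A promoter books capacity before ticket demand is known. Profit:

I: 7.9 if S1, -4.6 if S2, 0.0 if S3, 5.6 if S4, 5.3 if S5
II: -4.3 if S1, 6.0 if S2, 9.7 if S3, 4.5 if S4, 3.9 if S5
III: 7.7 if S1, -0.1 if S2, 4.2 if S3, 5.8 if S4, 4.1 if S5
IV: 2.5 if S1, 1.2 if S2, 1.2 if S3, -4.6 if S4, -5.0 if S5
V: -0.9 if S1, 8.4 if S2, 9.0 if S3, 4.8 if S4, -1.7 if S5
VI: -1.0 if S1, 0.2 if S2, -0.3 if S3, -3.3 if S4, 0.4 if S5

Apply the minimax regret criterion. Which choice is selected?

III

Column bests: S1=7.9, S2=8.4, S3=9.7, S4=5.8, S5=5.3.
I regrets: 0.0, 13.0, 9.7, 0.2, 0.0 → max 13.0
II regrets: 12.2, 2.4, 0.0, 1.3, 1.4 → max 12.2
III regrets: 0.2, 8.5, 5.5, 0.0, 1.2 → max 8.5
IV regrets: 5.4, 7.2, 8.5, 10.4, 10.3 → max 10.4
V regrets: 8.8, 0.0, 0.7, 1.0, 7.0 → max 8.8
VI regrets: 8.9, 8.2, 10.0, 9.1, 4.9 → max 10.0
Smallest max regret = 8.5 → III.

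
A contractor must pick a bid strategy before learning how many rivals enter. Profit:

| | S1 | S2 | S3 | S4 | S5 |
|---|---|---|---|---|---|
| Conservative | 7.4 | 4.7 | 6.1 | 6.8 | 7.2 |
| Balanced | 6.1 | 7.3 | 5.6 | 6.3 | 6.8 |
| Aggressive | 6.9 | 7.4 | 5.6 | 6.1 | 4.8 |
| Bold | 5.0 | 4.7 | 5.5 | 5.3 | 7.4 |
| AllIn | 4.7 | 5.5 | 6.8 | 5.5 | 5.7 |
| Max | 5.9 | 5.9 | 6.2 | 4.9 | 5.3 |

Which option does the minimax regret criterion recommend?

Column bests: S1=7.4, S2=7.4, S3=6.8, S4=6.8, S5=7.4.
Conservative regrets: 0.0, 2.7, 0.7, 0.0, 0.2 → max 2.7
Balanced regrets: 1.3, 0.1, 1.2, 0.5, 0.6 → max 1.3
Aggressive regrets: 0.5, 0.0, 1.2, 0.7, 2.6 → max 2.6
Bold regrets: 2.4, 2.7, 1.3, 1.5, 0.0 → max 2.7
AllIn regrets: 2.7, 1.9, 0.0, 1.3, 1.7 → max 2.7
Max regrets: 1.5, 1.5, 0.6, 1.9, 2.1 → max 2.1
Smallest max regret = 1.3 → Balanced.

Balanced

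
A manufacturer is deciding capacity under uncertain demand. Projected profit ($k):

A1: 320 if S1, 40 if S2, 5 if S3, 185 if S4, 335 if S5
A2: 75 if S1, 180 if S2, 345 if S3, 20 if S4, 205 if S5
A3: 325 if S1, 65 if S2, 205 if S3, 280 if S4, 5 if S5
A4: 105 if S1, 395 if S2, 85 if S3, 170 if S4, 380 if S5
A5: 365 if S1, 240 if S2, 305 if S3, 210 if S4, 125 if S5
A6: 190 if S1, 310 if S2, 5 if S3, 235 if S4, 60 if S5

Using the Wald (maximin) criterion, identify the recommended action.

Row minima: A1=5, A2=20, A3=5, A4=85, A5=125, A6=5
Best worst-case = 125 → A5.

A5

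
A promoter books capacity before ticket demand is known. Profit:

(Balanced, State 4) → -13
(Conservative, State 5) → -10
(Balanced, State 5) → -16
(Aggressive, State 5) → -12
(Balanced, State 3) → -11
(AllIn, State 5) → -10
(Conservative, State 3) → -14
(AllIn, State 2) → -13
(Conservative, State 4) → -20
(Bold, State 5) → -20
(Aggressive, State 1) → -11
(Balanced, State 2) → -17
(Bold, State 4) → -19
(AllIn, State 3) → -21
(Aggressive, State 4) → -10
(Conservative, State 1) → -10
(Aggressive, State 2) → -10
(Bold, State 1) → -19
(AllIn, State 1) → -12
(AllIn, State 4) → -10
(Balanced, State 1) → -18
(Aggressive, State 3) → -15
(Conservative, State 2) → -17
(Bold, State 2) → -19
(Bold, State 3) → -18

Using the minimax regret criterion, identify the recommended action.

Column bests: State 1=-10, State 2=-10, State 3=-11, State 4=-10, State 5=-10.
Conservative regrets: 0, 7, 3, 10, 0 → max 10
Balanced regrets: 8, 7, 0, 3, 6 → max 8
Aggressive regrets: 1, 0, 4, 0, 2 → max 4
Bold regrets: 9, 9, 7, 9, 10 → max 10
AllIn regrets: 2, 3, 10, 0, 0 → max 10
Smallest max regret = 4 → Aggressive.

Aggressive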